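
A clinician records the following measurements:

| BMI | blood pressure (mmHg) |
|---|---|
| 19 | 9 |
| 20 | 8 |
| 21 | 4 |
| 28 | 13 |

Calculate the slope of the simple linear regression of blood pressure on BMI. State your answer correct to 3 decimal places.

0.620

n = 4, Σx = 88, Σy = 34, Σxy = 779, Σx² = 1986
Sxx = Σx² − (Σx)²/n = 1986 − 1936 = 50
Sxy = Σxy − (Σx)(Σy)/n = 779 − 748 = 31
b = Sxy/Sxx = 31/50 = 0.62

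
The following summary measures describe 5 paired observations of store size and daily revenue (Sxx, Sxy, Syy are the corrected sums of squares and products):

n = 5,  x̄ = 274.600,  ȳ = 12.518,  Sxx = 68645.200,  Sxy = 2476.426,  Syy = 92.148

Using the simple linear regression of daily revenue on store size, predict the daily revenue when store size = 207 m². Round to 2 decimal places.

10.08

b = Sxy/Sxx = 2476.426/68645.2 = 0.036076
a = ȳ − b·x̄ = 12.518 − 0.036076·274.6 = 2.611603
ŷ(207) = a + b·207 = 2.611603 + 0.036076·207 = 10.079280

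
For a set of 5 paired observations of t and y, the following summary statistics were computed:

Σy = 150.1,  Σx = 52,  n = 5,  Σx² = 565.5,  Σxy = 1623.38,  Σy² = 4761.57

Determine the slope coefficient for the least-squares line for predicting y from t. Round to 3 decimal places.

Sxx = Σx² − (Σx)²/n = 565.5 − 540.8 = 24.7
Sxy = Σxy − (Σx)(Σy)/n = 1623.38 − 1561.04 = 62.34
b = Sxy/Sxx = 62.34/24.7 = 2.523887

2.524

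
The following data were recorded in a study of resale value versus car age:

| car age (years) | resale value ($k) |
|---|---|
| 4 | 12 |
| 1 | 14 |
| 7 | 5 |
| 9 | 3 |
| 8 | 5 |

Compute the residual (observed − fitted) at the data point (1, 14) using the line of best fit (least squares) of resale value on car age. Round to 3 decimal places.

-0.776

n = 5, Σx = 29, Σy = 39, Σxy = 164, Σx² = 211
Sxx = Σx² − (Σx)²/n = 211 − 168.2 = 42.8
Sxy = Σxy − (Σx)(Σy)/n = 164 − 226.2 = -62.2
b = Sxy/Sxx = -62.2/42.8 = -1.453271
a = ȳ − b·x̄ = 7.8 − (-1.453271)·5.8 = 16.228972
ŷ(1) = 16.228972 + (-1.453271)·1 = 14.775701
residual = y − ŷ = 14 − 14.775701 = -0.775701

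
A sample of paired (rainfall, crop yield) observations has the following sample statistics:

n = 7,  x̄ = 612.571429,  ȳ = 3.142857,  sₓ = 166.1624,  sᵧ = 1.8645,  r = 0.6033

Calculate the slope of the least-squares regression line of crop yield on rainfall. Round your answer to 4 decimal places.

0.0068

b = r · sᵧ/sₓ = 0.6033 · 1.8645/166.1624 = 0.006770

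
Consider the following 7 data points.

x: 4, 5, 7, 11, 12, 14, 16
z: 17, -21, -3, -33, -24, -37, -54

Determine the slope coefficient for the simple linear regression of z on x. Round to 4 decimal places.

n = 7, Σx = 69, Σy = -155, Σxy = -2091, Σx² = 807
Sxx = Σx² − (Σx)²/n = 807 − 680.142857 = 126.857143
Sxy = Σxy − (Σx)(Σy)/n = -2091 − (-1527.857143) = -563.142857
b = Sxy/Sxx = -563.142857/126.857143 = -4.439189

-4.4392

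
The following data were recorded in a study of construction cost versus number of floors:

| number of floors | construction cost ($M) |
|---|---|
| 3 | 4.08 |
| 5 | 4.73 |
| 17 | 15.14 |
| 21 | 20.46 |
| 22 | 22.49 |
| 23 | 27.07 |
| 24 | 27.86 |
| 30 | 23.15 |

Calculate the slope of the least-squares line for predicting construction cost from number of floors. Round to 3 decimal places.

n = 8, Σx = 145, Σy = 144.98, Σxy = 3203.46, Σx² = 3253
Sxx = Σx² − (Σx)²/n = 3253 − 2628.125 = 624.875
Sxy = Σxy − (Σx)(Σy)/n = 3203.46 − 2627.7625 = 575.6975
b = Sxy/Sxx = 575.6975/624.875 = 0.921300

0.921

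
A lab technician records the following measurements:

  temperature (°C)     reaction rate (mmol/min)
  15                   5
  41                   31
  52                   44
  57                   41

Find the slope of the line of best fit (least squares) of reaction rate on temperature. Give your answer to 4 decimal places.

0.9307

n = 4, Σx = 165, Σy = 121, Σxy = 5971, Σx² = 7859
Sxx = Σx² − (Σx)²/n = 7859 − 6806.25 = 1052.75
Sxy = Σxy − (Σx)(Σy)/n = 5971 − 4991.25 = 979.75
b = Sxy/Sxx = 979.75/1052.75 = 0.930658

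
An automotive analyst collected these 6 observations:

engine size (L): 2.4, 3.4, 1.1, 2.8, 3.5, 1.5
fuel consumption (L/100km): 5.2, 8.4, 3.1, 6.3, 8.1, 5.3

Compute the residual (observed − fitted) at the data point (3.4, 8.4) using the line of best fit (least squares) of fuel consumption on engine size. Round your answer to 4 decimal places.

n = 6, Σx = 14.7, Σy = 36.4, Σxy = 98.39, Σx² = 40.87
Sxx = Σx² − (Σx)²/n = 40.87 − 36.015 = 4.855
Sxy = Σxy − (Σx)(Σy)/n = 98.39 − 89.18 = 9.21
b = Sxy/Sxx = 9.21/4.855 = 1.897013
a = ȳ − b·x̄ = 6.066667 − 1.897013·2.45 = 1.418984
ŷ(3.4) = 1.418984 + 1.897013·3.4 = 7.868829
residual = y − ŷ = 8.4 − 7.868829 = 0.531171

0.5312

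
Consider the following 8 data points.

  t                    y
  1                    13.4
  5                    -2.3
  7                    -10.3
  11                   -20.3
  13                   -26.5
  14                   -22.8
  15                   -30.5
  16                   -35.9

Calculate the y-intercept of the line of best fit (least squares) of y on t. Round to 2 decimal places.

n = 8, Σx = 82, Σy = -135.2, Σxy = -1989.1, Σx² = 1042
Sxx = Σx² − (Σx)²/n = 1042 − 840.5 = 201.5
Sxy = Σxy − (Σx)(Σy)/n = -1989.1 − (-1385.8) = -603.3
b = Sxy/Sxx = -603.3/201.5 = -2.994045
a = ȳ − b·x̄ = -16.9 − (-2.994045)·10.25 = 13.788958

13.79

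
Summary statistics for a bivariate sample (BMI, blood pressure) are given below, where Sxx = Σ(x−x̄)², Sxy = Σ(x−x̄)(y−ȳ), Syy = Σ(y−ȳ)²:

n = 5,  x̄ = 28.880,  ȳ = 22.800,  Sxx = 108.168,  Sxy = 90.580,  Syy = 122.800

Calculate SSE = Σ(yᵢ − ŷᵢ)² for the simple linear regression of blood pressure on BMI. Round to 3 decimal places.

b = Sxy/Sxx = 90.58/108.168 = 0.837401
SSE = Syy − b·Sxy = 122.8 − 0.837401·90.58 = 46.948210

46.948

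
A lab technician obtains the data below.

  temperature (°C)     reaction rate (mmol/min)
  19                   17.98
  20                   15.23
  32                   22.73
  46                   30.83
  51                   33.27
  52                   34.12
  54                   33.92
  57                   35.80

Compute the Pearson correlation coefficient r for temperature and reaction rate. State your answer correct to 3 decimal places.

0.993

n = 8, Σx = 331, Σy = 223.88, Σxy = 10135.05, Σx² = 15371, Σy² = 6725.6488
Sxx = Σx² − (Σx)²/n = 15371 − 13695.125 = 1675.875
Sxy = Σxy − (Σx)(Σy)/n = 10135.05 − 9263.035 = 872.015
Syy = Σy² − (Σy)²/n = 6725.6488 − 6265.2818 = 460.367
r = Sxy/√(Sxx·Syy) = 872.015/√(771517.546125) = 872.015/878.360715 = 0.992776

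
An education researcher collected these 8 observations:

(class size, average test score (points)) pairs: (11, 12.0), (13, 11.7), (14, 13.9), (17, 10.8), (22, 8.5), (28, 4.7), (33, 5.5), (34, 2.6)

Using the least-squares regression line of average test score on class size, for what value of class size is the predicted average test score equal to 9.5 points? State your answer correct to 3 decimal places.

n = 8, Σx = 172, Σy = 69.7, Σxy = 1250.8, Σx² = 4288
Sxx = Σx² − (Σx)²/n = 4288 − 3698 = 590
Sxy = Σxy − (Σx)(Σy)/n = 1250.8 − 1498.55 = -247.75
b = Sxy/Sxx = -247.75/590 = -0.419915
a = ȳ − b·x̄ = 8.7125 − (-0.419915)·21.5 = 17.740678
Set a + b·x = 9.5: x = (9.5 − 17.740678) / (-0.419915) = 19.624622

19.625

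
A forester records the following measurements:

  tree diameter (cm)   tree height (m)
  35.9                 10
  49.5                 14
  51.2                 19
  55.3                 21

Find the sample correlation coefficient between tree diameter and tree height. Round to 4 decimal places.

0.9233

n = 4, Σx = 191.9, Σy = 64, Σxy = 3186.1, Σx² = 9418.59, Σy² = 1098
Sxx = Σx² − (Σx)²/n = 9418.59 − 9206.4025 = 212.1875
Sxy = Σxy − (Σx)(Σy)/n = 3186.1 − 3070.4 = 115.7
Syy = Σy² − (Σy)²/n = 1098 − 1024 = 74
r = Sxy/√(Sxx·Syy) = 115.7/√(15701.875) = 115.7/125.307123 = 0.923331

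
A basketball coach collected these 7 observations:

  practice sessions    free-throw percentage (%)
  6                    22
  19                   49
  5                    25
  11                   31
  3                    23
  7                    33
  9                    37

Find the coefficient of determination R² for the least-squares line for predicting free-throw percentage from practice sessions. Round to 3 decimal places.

0.837

n = 7, Σx = 60, Σy = 220, Σxy = 2162, Σx² = 682, Σy² = 7458
Sxx = Σx² − (Σx)²/n = 682 − 514.285714 = 167.714286
Sxy = Σxy − (Σx)(Σy)/n = 2162 − 1885.714286 = 276.285714
Syy = Σy² − (Σy)²/n = 7458 − 6914.285714 = 543.714286
R² = Sxy²/(Sxx·Syy) = (276.285714)²/(167.714286·543.714286) = 0.837098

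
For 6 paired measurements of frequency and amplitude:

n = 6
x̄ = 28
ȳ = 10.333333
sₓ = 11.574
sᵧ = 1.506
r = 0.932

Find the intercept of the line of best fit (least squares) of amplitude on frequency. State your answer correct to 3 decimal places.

b = r · sᵧ/sₓ = 0.932 · 1.506/11.574 = 0.121271
a = ȳ − b·x̄ = 10.333333 − 0.121271·28 = 6.937742

6.938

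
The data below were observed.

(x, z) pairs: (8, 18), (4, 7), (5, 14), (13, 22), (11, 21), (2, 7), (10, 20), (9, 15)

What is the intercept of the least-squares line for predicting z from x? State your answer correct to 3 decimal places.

4.050

n = 8, Σx = 62, Σy = 124, Σxy = 1108, Σx² = 580
Sxx = Σx² − (Σx)²/n = 580 − 480.5 = 99.5
Sxy = Σxy − (Σx)(Σy)/n = 1108 − 961 = 147
b = Sxy/Sxx = 147/99.5 = 1.477387
a = ȳ − b·x̄ = 15.5 − 1.477387·7.75 = 4.050251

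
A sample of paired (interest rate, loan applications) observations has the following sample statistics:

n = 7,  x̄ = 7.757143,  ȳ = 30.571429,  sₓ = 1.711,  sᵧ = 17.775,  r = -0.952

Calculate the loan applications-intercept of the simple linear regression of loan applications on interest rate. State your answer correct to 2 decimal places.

b = r · sᵧ/sₓ = -0.952 · 17.775/1.711 = -9.890006
a = ȳ − b·x̄ = 30.571429 − (-9.890006)·7.757143 = 107.289619

107.29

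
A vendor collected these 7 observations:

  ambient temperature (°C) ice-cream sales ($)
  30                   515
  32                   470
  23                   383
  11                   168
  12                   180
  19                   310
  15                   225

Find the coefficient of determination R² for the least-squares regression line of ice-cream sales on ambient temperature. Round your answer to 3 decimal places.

n = 7, Σx = 142, Σy = 2251, Σxy = 52572, Σx² = 3304, Σy² = 840163
Sxx = Σx² − (Σx)²/n = 3304 − 2880.571429 = 423.428571
Sxy = Σxy − (Σx)(Σy)/n = 52572 − 45663.142857 = 6908.857143
Syy = Σy² − (Σy)²/n = 840163 − 723857.285714 = 116305.714286
R² = Sxy²/(Sxx·Syy) = (6908.857143)²/(423.428571·116305.714286) = 0.969240

0.969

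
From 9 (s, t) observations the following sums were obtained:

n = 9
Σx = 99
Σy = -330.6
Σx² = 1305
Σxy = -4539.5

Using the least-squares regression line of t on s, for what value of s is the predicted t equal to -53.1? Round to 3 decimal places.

Sxx = Σx² − (Σx)²/n = 1305 − 1089 = 216
Sxy = Σxy − (Σx)(Σy)/n = -4539.5 − (-3636.6) = -902.9
b = Sxy/Sxx = -902.9/216 = -4.180093
a = ȳ − b·x̄ = -36.733333 − (-4.180093)·11 = 9.247685
Set a + b·x = -53.1: x = (-53.1 − 9.247685) / (-4.180093) = 14.915384

14.915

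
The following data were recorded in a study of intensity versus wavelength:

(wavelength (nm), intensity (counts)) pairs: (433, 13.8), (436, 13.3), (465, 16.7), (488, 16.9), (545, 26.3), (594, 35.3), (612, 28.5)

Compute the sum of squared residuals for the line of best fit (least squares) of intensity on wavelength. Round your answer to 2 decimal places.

44.85

n = 7, Σx = 3573, Σy = 150.8, Σxy = 80530.6, Σx² = 1856359, Σy² = 3681.86
Sxx = Σx² − (Σx)²/n = 1856359 − 1823761.285714 = 32597.714286
Sxy = Σxy − (Σx)(Σy)/n = 80530.6 − 76972.628571 = 3557.971429
Syy = Σy² − (Σy)²/n = 3681.86 − 3248.662857 = 433.197143
b = Sxy/Sxx = 3557.971429/32597.714286 = 0.109148
SSE = Syy − b·Sxy = 433.197143 − 0.109148·3557.971429 = 44.852102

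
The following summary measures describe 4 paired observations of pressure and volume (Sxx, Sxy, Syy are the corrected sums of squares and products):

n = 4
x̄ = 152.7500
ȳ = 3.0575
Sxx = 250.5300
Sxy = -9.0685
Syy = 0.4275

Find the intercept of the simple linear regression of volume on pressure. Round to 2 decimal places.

b = Sxy/Sxx = -9.0685/250.53 = -0.036197
a = ȳ − b·x̄ = 3.0575 − (-0.036197)·152.75 = 8.586632

8.59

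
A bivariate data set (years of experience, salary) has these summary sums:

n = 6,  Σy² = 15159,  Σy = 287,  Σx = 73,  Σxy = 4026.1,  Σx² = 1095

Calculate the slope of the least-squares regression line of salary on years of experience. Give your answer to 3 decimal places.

2.583

Sxx = Σx² − (Σx)²/n = 1095 − 888.166667 = 206.833333
Sxy = Σxy − (Σx)(Σy)/n = 4026.1 − 3491.833333 = 534.266667
b = Sxy/Sxx = 534.266667/206.833333 = 2.583078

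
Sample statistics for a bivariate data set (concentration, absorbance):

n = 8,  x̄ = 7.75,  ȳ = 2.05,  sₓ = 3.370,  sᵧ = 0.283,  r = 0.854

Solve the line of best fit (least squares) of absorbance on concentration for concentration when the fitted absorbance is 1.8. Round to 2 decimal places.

b = r · sᵧ/sₓ = 0.854 · 0.283/3.37 = 0.071716
a = ȳ − b·x̄ = 2.05 − 0.071716·7.75 = 1.494203
Set a + b·x = 1.8: x = (1.8 − 1.494203) / 0.071716 = 4.264014

4.26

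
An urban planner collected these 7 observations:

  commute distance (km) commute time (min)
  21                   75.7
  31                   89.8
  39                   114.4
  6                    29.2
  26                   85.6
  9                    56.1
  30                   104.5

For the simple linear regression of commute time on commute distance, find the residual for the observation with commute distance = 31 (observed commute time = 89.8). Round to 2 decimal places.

-7.88

n = 7, Σx = 162, Σy = 555.3, Σxy = 14875.8, Σx² = 4616
Sxx = Σx² − (Σx)²/n = 4616 − 3749.142857 = 866.857143
Sxy = Σxy − (Σx)(Σy)/n = 14875.8 − 12851.228571 = 2024.571429
b = Sxy/Sxx = 2024.571429/866.857143 = 2.335531
a = ȳ − b·x̄ = 79.328571 − 2.335531·23.142857 = 25.277719
ŷ(31) = 25.277719 + 2.335531·31 = 97.679169
residual = y − ŷ = 89.8 − 97.679169 = -7.879169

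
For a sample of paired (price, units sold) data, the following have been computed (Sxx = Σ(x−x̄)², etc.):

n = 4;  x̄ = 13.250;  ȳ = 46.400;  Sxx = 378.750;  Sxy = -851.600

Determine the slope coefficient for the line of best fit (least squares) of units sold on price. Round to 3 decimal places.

-2.248

b = Sxy/Sxx = -851.6/378.75 = -2.248449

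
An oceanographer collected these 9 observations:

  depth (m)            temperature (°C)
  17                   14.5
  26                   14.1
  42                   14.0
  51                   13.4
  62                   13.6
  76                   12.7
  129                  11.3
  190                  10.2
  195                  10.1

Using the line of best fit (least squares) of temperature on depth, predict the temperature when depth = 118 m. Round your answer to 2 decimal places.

n = 9, Σx = 788, Σy = 113.9, Σxy = 9058.1, Σx² = 105716
Sxx = Σx² − (Σx)²/n = 105716 − 68993.777778 = 36722.222222
Sxy = Σxy − (Σx)(Σy)/n = 9058.1 − 9972.577778 = -914.477778
b = Sxy/Sxx = -914.477778/36722.222222 = -0.024903
a = ȳ − b·x̄ = 12.655556 − (-0.024903)·87.555556 = 14.835914
ŷ(118) = a + b·118 = 14.835914 + (-0.024903)·118 = 11.897411

11.90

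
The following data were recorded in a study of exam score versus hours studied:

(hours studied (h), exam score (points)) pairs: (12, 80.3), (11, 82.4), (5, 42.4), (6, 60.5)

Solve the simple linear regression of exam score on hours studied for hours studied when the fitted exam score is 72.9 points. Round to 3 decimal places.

9.783

n = 4, Σx = 34, Σy = 265.6, Σxy = 2445, Σx² = 326
Sxx = Σx² − (Σx)²/n = 326 − 289 = 37
Sxy = Σxy − (Σx)(Σy)/n = 2445 − 2257.6 = 187.4
b = Sxy/Sxx = 187.4/37 = 5.064865
a = ȳ − b·x̄ = 66.4 − 5.064865·8.5 = 23.348649
Set a + b·x = 72.9: x = (72.9 − 23.348649) / 5.064865 = 9.783351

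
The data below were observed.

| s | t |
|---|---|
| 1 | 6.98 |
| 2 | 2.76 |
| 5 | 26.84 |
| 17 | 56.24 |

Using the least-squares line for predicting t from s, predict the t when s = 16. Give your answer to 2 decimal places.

54.52

n = 4, Σx = 25, Σy = 92.82, Σxy = 1102.78, Σx² = 319
Sxx = Σx² − (Σx)²/n = 319 − 156.25 = 162.75
Sxy = Σxy − (Σx)(Σy)/n = 1102.78 − 580.125 = 522.655
b = Sxy/Sxx = 522.655/162.75 = 3.211398
a = ȳ − b·x̄ = 23.205 − 3.211398·6.25 = 3.133763
ŷ(16) = a + b·16 = 3.133763 + 3.211398·16 = 54.516129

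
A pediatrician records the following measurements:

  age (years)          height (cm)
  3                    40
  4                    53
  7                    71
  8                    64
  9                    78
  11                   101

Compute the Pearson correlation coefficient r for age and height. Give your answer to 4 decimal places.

n = 6, Σx = 42, Σy = 407, Σxy = 3154, Σx² = 340, Σy² = 29831
Sxx = Σx² − (Σx)²/n = 340 − 294 = 46
Sxy = Σxy − (Σx)(Σy)/n = 3154 − 2849 = 305
Syy = Σy² − (Σy)²/n = 29831 − 27608.166667 = 2222.833333
r = Sxy/√(Sxx·Syy) = 305/√(102250.333333) = 305/319.766060 = 0.953822

0.9538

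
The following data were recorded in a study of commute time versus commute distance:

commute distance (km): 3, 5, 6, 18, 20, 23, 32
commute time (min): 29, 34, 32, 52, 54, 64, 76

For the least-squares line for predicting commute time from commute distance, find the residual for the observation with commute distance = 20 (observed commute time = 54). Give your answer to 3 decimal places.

-2.378

n = 7, Σx = 107, Σy = 341, Σxy = 6369, Σx² = 2347
Sxx = Σx² − (Σx)²/n = 2347 − 1635.571429 = 711.428571
Sxy = Σxy − (Σx)(Σy)/n = 6369 − 5212.428571 = 1156.571429
b = Sxy/Sxx = 1156.571429/711.428571 = 1.625703
a = ȳ − b·x̄ = 48.714286 − 1.625703·15.285714 = 23.864257
ŷ(20) = 23.864257 + 1.625703·20 = 56.378313
residual = y − ŷ = 54 − 56.378313 = -2.378313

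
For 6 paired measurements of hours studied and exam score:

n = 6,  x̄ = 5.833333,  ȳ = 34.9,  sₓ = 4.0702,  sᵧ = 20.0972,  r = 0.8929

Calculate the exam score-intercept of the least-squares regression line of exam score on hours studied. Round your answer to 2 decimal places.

b = r · sᵧ/sₓ = 0.8929 · 20.0972/4.0702 = 4.408823
a = ȳ − b·x̄ = 34.9 − 4.408823·5.833333 = 9.181869

9.18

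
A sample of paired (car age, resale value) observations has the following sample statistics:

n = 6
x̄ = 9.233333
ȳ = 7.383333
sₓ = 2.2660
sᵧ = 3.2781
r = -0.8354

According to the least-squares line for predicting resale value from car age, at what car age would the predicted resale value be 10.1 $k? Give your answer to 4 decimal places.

6.9854

b = r · sᵧ/sₓ = -0.8354 · 3.2781/2.266 = -1.208528
a = ȳ − b·x̄ = 7.383333 − (-1.208528)·9.233333 = 18.542076
Set a + b·x = 10.1: x = (10.1 − 18.542076) / (-1.208528) = 6.985419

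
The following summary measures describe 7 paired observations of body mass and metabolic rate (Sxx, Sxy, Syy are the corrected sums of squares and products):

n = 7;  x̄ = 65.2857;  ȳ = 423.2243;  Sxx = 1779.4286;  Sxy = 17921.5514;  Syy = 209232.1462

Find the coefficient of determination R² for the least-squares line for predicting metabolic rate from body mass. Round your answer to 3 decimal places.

R² = Sxy²/(Sxx·Syy) = (17921.5514)²/(1779.4286·209232.1462) = 0.862665

0.863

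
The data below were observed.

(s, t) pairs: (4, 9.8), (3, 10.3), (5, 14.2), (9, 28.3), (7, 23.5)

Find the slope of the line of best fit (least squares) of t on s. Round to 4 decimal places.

3.3681

n = 5, Σx = 28, Σy = 86.1, Σxy = 560.3, Σx² = 180
Sxx = Σx² − (Σx)²/n = 180 − 156.8 = 23.2
Sxy = Σxy − (Σx)(Σy)/n = 560.3 − 482.16 = 78.14
b = Sxy/Sxx = 78.14/23.2 = 3.368103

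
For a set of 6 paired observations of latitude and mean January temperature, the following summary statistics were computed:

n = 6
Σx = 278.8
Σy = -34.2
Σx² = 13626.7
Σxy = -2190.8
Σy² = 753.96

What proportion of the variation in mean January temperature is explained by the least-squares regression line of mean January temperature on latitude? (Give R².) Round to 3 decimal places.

Sxx = Σx² − (Σx)²/n = 13626.7 − 12954.906667 = 671.793333
Sxy = Σxy − (Σx)(Σy)/n = -2190.8 − (-1589.16) = -601.64
Syy = Σy² − (Σy)²/n = 753.96 − 194.94 = 559.02
R² = Sxy²/(Sxx·Syy) = (-601.64)²/(671.793333·559.02) = 0.963852

0.964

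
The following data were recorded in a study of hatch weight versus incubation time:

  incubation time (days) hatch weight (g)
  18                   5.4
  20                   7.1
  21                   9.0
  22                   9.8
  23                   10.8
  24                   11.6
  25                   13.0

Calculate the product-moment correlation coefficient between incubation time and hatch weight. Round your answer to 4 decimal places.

n = 7, Σx = 153, Σy = 66.7, Σxy = 1495.6, Σx² = 3379, Σy² = 676.81
Sxx = Σx² − (Σx)²/n = 3379 − 3344.142857 = 34.857143
Sxy = Σxy − (Σx)(Σy)/n = 1495.6 − 1457.871429 = 37.728571
Syy = Σy² − (Σy)²/n = 676.81 − 635.555714 = 41.254286
r = Sxy/√(Sxx·Syy) = 37.728571/√(1438.006531) = 37.728571/37.921057 = 0.994924

0.9949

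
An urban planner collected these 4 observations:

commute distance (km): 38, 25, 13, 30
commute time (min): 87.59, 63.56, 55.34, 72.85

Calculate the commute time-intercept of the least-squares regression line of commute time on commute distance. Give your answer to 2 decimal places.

36.02

n = 4, Σx = 106, Σy = 279.34, Σxy = 7822.34, Σx² = 3138
Sxx = Σx² − (Σx)²/n = 3138 − 2809 = 329
Sxy = Σxy − (Σx)(Σy)/n = 7822.34 − 7402.51 = 419.83
b = Sxy/Sxx = 419.83/329 = 1.276079
a = ȳ − b·x̄ = 69.835 − 1.276079·26.5 = 36.018906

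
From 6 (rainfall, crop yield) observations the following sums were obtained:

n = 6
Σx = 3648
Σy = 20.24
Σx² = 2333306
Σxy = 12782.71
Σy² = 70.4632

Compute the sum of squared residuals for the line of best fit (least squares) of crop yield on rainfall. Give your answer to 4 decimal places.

0.2157

Sxx = Σx² − (Σx)²/n = 2333306 − 2217984 = 115322
Sxy = Σxy − (Σx)(Σy)/n = 12782.71 − 12305.92 = 476.79
Syy = Σy² − (Σy)²/n = 70.4632 − 68.276267 = 2.186933
b = Sxy/Sxx = 476.79/115322 = 0.004134
SSE = Syy − b·Sxy = 2.186933 − 0.004134·476.79 = 0.215681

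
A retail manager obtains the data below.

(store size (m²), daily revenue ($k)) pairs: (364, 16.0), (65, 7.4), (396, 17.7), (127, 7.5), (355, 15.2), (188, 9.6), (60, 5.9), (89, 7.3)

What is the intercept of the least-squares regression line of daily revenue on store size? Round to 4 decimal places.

n = 8, Σx = 1644, Σy = 86.6, Σxy = 22471.2, Σx² = 482556
Sxx = Σx² − (Σx)²/n = 482556 − 337842 = 144714
Sxy = Σxy − (Σx)(Σy)/n = 22471.2 − 17796.3 = 4674.9
b = Sxy/Sxx = 4674.9/144714 = 0.032304
a = ȳ − b·x̄ = 10.825 − 0.032304·205.5 = 4.186444

4.1864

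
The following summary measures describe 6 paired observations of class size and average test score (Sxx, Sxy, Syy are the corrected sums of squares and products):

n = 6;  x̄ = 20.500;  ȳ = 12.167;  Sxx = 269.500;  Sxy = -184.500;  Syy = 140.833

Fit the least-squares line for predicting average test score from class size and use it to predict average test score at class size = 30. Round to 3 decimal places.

b = Sxy/Sxx = -184.5/269.5 = -0.684601
a = ȳ − b·x̄ = 12.167 − (-0.684601)·20.5 = 26.201323
ŷ(30) = a + b·30 = 26.201323 + (-0.684601)·30 = 5.663289

5.663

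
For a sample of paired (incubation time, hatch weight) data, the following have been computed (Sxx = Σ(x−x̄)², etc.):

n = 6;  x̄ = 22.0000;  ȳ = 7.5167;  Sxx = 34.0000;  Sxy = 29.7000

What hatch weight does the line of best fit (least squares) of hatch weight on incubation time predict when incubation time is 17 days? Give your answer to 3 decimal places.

3.149

b = Sxy/Sxx = 29.7/34 = 0.873529
a = ȳ − b·x̄ = 7.5167 − 0.873529·22 = -11.700947
ŷ(17) = a + b·17 = -11.700947 + 0.873529·17 = 3.149053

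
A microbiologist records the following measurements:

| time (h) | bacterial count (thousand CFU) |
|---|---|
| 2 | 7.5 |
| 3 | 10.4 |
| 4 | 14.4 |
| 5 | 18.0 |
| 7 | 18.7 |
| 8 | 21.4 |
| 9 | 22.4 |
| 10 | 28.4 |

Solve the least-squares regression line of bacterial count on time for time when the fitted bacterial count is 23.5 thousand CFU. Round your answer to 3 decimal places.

8.614

n = 8, Σx = 48, Σy = 141.2, Σxy = 981.5, Σx² = 348
Sxx = Σx² − (Σx)²/n = 348 − 288 = 60
Sxy = Σxy − (Σx)(Σy)/n = 981.5 − 847.2 = 134.3
b = Sxy/Sxx = 134.3/60 = 2.238333
a = ȳ − b·x̄ = 17.65 − 2.238333·6 = 4.22
Set a + b·x = 23.5: x = (23.5 − 4.22) / 2.238333 = 8.613552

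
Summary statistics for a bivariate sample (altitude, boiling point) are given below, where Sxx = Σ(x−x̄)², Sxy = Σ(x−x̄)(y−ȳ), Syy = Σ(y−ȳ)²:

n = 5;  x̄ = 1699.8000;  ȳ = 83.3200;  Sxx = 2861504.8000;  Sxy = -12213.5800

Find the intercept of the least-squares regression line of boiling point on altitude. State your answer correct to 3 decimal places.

b = Sxy/Sxx = -12213.58/2861504.8 = -0.004268
a = ȳ − b·x̄ = 83.32 − (-0.004268)·1699.8 = 90.575149

90.575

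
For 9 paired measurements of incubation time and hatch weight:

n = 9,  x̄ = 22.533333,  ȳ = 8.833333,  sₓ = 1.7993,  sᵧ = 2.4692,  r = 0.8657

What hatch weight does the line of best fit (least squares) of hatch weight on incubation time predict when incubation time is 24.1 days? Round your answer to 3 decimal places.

b = r · sᵧ/sₓ = 0.8657 · 2.4692/1.7993 = 1.188010
a = ȳ − b·x̄ = 8.833333 − 1.188010·22.533333 = -17.936493
ŷ(24.1) = a + b·24.1 = -17.936493 + 1.188010·24.1 = 10.694549

10.695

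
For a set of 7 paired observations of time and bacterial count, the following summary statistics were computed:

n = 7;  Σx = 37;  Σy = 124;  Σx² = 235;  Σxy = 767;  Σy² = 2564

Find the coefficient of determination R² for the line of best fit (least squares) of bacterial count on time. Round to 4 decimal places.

Sxx = Σx² − (Σx)²/n = 235 − 195.571429 = 39.428571
Sxy = Σxy − (Σx)(Σy)/n = 767 − 655.428571 = 111.571429
Syy = Σy² − (Σy)²/n = 2564 − 2196.571429 = 367.428571
R² = Sxy²/(Sxx·Syy) = (111.571429)²/(39.428571·367.428571) = 0.859255

0.8593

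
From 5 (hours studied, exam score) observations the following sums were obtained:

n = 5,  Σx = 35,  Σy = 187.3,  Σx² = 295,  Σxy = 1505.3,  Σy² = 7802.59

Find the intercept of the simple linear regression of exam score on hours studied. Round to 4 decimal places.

10.2720

Sxx = Σx² − (Σx)²/n = 295 − 245 = 50
Sxy = Σxy − (Σx)(Σy)/n = 1505.3 − 1311.1 = 194.2
b = Sxy/Sxx = 194.2/50 = 3.884
a = ȳ − b·x̄ = 37.46 − 3.884·7 = 10.272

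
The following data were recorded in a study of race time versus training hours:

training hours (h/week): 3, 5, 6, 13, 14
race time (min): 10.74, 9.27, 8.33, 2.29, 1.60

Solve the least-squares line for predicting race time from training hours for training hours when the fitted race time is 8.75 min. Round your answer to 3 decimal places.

n = 5, Σx = 41, Σy = 32.23, Σxy = 180.72, Σx² = 435
Sxx = Σx² − (Σx)²/n = 435 − 336.2 = 98.8
Sxy = Σxy − (Σx)(Σy)/n = 180.72 − 264.286 = -83.566
b = Sxy/Sxx = -83.566/98.8 = -0.845810
a = ȳ − b·x̄ = 6.446 − (-0.845810)·8.2 = 13.381640
Set a + b·x = 8.75: x = (8.75 − 13.381640) / (-0.845810) = 5.475983

5.476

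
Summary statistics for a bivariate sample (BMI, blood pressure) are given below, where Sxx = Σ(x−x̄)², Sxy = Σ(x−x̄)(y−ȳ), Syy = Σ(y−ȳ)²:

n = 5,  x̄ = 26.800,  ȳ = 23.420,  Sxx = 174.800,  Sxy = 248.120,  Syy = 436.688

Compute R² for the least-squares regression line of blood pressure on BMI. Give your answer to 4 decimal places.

R² = Sxy²/(Sxx·Syy) = (248.12)²/(174.8·436.688) = 0.806512

0.8065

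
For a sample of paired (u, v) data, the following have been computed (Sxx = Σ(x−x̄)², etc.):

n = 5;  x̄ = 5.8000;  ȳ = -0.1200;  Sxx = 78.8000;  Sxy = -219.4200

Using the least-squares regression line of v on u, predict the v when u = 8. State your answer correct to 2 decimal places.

b = Sxy/Sxx = -219.42/78.8 = -2.784518
a = ȳ − b·x̄ = -0.12 − (-2.784518)·5.8 = 16.030203
ŷ(8) = a + b·8 = 16.030203 + (-2.784518)·8 = -6.245939

-6.25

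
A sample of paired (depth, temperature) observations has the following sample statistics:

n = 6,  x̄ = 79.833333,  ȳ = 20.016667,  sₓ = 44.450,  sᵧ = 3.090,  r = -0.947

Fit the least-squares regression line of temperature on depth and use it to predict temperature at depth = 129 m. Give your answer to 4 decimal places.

16.7799

b = r · sᵧ/sₓ = -0.947 · 3.09/44.45 = -0.065832
a = ȳ − b·x̄ = 20.016667 − (-0.065832)·79.833333 = 25.272251
ŷ(129) = a + b·129 = 25.272251 + (-0.065832)·129 = 16.779930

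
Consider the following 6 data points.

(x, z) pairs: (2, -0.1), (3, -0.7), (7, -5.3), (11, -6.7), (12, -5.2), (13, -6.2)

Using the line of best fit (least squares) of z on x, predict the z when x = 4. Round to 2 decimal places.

-1.80

n = 6, Σx = 48, Σy = -24.2, Σxy = -256.1, Σx² = 496
Sxx = Σx² − (Σx)²/n = 496 − 384 = 112
Sxy = Σxy − (Σx)(Σy)/n = -256.1 − (-193.6) = -62.5
b = Sxy/Sxx = -62.5/112 = -0.558036
a = ȳ − b·x̄ = -4.033333 − (-0.558036)·8 = 0.430952
ŷ(4) = a + b·4 = 0.430952 + (-0.558036)·4 = -1.801190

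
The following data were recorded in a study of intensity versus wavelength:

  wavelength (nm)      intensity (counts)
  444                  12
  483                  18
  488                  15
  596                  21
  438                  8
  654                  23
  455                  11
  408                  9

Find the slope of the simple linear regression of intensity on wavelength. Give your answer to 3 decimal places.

0.061

n = 8, Σx = 3966, Σy = 117, Σxy = 61081, Σx² = 2016834
Sxx = Σx² − (Σx)²/n = 2016834 − 1966144.5 = 50689.5
Sxy = Σxy − (Σx)(Σy)/n = 61081 − 58002.75 = 3078.25
b = Sxy/Sxx = 3078.25/50689.5 = 0.060728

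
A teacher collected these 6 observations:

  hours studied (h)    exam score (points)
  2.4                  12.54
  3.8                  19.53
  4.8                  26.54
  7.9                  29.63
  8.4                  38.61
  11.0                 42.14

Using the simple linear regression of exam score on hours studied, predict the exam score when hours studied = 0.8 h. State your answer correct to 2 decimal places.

9.64

n = 6, Σx = 38.3, Σy = 168.99, Σxy = 1253.643, Σx² = 297.21
Sxx = Σx² − (Σx)²/n = 297.21 − 244.481667 = 52.728333
Sxy = Σxy − (Σx)(Σy)/n = 1253.643 − 1078.7195 = 174.9235
b = Sxy/Sxx = 174.9235/52.728333 = 3.317448
a = ȳ − b·x̄ = 28.165 − 3.317448·6.383333 = 6.988624
ŷ(0.8) = a + b·0.8 = 6.988624 + 3.317448·0.8 = 9.642582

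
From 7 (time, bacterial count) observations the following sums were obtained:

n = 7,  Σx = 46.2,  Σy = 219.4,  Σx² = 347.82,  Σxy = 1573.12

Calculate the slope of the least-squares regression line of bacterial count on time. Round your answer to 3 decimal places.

Sxx = Σx² − (Σx)²/n = 347.82 − 304.92 = 42.9
Sxy = Σxy − (Σx)(Σy)/n = 1573.12 − 1448.04 = 125.08
b = Sxy/Sxx = 125.08/42.9 = 2.915618

2.916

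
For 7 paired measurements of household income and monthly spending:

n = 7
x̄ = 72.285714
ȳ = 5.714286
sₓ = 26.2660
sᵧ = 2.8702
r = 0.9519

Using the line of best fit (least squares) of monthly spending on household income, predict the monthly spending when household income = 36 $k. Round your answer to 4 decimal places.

b = r · sᵧ/sₓ = 0.9519 · 2.8702/26.266 = 0.104018
a = ȳ − b·x̄ = 5.714286 − 0.104018·72.285714 = -1.804748
ŷ(36) = a + b·36 = -1.804748 + 0.104018·36 = 1.939909

1.9399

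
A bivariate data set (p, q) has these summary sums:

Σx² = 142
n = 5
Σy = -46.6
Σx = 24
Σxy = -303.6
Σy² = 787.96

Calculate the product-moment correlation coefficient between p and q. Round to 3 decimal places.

-0.821

Sxx = Σx² − (Σx)²/n = 142 − 115.2 = 26.8
Sxy = Σxy − (Σx)(Σy)/n = -303.6 − (-223.68) = -79.92
Syy = Σy² − (Σy)²/n = 787.96 − 434.312 = 353.648
r = Sxy/√(Sxx·Syy) = -79.92/√(9477.7664) = -79.92/97.353821 = -0.820923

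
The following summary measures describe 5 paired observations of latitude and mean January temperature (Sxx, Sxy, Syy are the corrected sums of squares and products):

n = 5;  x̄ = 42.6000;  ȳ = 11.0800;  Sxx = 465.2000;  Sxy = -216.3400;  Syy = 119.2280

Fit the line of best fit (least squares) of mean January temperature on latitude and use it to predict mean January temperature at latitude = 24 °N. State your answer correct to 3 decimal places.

19.730

b = Sxy/Sxx = -216.34/465.2 = -0.465047
a = ȳ − b·x̄ = 11.08 − (-0.465047)·42.6 = 30.891015
ŷ(24) = a + b·24 = 30.891015 + (-0.465047)·24 = 19.729880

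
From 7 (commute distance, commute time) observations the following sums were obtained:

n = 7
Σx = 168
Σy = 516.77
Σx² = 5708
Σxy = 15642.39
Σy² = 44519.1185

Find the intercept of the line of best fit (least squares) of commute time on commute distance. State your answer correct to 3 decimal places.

27.429

Sxx = Σx² − (Σx)²/n = 5708 − 4032 = 1676
Sxy = Σxy − (Σx)(Σy)/n = 15642.39 − 12402.48 = 3239.91
b = Sxy/Sxx = 3239.91/1676 = 1.933121
a = ȳ − b·x̄ = 73.824286 − 1.933121·24 = 27.429393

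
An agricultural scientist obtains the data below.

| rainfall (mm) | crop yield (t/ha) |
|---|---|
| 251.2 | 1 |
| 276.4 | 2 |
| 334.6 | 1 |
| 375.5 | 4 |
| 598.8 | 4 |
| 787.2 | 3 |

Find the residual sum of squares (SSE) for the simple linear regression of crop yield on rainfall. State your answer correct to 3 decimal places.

n = 6, Σx = 2623.7, Σy = 15, Σxy = 7397.4, Σx² = 1370701.09, Σy² = 47
Sxx = Σx² − (Σx)²/n = 1370701.09 − 1147300.281667 = 223400.808333
Sxy = Σxy − (Σx)(Σy)/n = 7397.4 − 6559.25 = 838.15
Syy = Σy² − (Σy)²/n = 47 − 37.5 = 9.5
b = Sxy/Sxx = 838.15/223400.808333 = 0.003752
SSE = Syy − b·Sxy = 9.5 − 0.003752·838.15 = 6.355448

6.355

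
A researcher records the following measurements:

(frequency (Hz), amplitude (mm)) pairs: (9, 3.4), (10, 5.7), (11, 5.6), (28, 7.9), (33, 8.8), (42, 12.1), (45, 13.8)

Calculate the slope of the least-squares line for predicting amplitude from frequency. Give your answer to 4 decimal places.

0.2316

n = 7, Σx = 178, Σy = 57.3, Σxy = 1790, Σx² = 5964
Sxx = Σx² − (Σx)²/n = 5964 − 4526.285714 = 1437.714286
Sxy = Σxy − (Σx)(Σy)/n = 1790 − 1457.057143 = 332.942857
b = Sxy/Sxx = 332.942857/1437.714286 = 0.231578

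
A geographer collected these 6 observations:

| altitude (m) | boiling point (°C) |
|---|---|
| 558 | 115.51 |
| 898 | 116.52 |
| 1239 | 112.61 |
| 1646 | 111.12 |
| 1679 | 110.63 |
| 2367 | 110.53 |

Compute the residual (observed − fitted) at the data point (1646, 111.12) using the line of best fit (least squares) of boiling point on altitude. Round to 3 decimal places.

n = 6, Σx = 8387, Σy = 676.92, Σxy = 938889.13, Σx² = 13783935
Sxx = Σx² − (Σx)²/n = 13783935 − 11723628.166667 = 2060306.833333
Sxy = Σxy − (Σx)(Σy)/n = 938889.13 − 946221.34 = -7332.21
b = Sxy/Sxx = -7332.21/2060306.833333 = -0.003559
a = ȳ − b·x̄ = 112.82 − (-0.003559)·1397.833333 = 117.794603
ŷ(1646) = 117.794603 + (-0.003559)·1646 = 111.936826
residual = y − ŷ = 111.12 − 111.936826 = -0.816826

-0.817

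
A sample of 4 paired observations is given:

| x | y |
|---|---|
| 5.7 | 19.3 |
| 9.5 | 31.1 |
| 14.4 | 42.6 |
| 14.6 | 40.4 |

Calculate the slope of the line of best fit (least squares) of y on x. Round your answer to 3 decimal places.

2.455

n = 4, Σx = 44.2, Σy = 133.4, Σxy = 1608.74, Σx² = 543.26
Sxx = Σx² − (Σx)²/n = 543.26 − 488.41 = 54.85
Sxy = Σxy − (Σx)(Σy)/n = 1608.74 − 1474.07 = 134.67
b = Sxy/Sxx = 134.67/54.85 = 2.455242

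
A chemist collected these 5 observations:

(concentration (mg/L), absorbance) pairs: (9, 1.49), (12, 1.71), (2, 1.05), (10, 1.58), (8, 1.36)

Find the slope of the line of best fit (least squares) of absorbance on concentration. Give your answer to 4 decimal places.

n = 5, Σx = 41, Σy = 7.19, Σxy = 62.71, Σx² = 393
Sxx = Σx² − (Σx)²/n = 393 − 336.2 = 56.8
Sxy = Σxy − (Σx)(Σy)/n = 62.71 − 58.958 = 3.752
b = Sxy/Sxx = 3.752/56.8 = 0.066056

0.0661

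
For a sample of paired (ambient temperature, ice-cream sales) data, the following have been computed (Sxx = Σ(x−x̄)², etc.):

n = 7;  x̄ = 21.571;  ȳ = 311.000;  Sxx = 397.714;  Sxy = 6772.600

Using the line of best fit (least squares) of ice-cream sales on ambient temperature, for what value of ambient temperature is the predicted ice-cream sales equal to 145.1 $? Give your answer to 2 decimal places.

b = Sxy/Sxx = 6772.6/397.714 = 17.028820
a = ȳ − b·x̄ = 311 − 17.028820·21.571 = -56.328670
Set a + b·x = 145.1: x = (145.1 − (-56.328670)) / 17.028820 = 11.828692

11.83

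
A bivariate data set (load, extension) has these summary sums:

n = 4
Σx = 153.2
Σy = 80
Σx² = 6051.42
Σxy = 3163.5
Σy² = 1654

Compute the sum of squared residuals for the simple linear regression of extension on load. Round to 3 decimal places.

Sxx = Σx² − (Σx)²/n = 6051.42 − 5867.56 = 183.86
Sxy = Σxy − (Σx)(Σy)/n = 3163.5 − 3064 = 99.5
Syy = Σy² − (Σy)²/n = 1654 − 1600 = 54
b = Sxy/Sxx = 99.5/183.86 = 0.541173
SSE = Syy − b·Sxy = 54 − 0.541173·99.5 = 0.153323

0.153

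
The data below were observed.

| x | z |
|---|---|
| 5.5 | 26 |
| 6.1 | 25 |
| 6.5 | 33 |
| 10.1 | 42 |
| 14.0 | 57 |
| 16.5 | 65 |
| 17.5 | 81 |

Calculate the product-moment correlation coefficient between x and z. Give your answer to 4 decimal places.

0.9804

n = 7, Σx = 76.2, Σy = 329, Σxy = 4222.2, Σx² = 986.22, Σy² = 18189
Sxx = Σx² − (Σx)²/n = 986.22 − 829.491429 = 156.728571
Sxy = Σxy − (Σx)(Σy)/n = 4222.2 − 3581.4 = 640.8
Syy = Σy² − (Σy)²/n = 18189 − 15463 = 2726
r = Sxy/√(Sxx·Syy) = 640.8/√(427242.085714) = 640.8/653.637580 = 0.980360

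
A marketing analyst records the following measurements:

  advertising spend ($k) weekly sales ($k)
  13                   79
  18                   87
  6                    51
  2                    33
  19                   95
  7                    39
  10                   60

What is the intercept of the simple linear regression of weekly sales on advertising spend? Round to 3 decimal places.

23.787

n = 7, Σx = 75, Σy = 444, Σxy = 5643, Σx² = 1043
Sxx = Σx² − (Σx)²/n = 1043 − 803.571429 = 239.428571
Sxy = Σxy − (Σx)(Σy)/n = 5643 − 4757.142857 = 885.857143
b = Sxy/Sxx = 885.857143/239.428571 = 3.699881
a = ȳ − b·x̄ = 63.428571 − 3.699881·10.714286 = 23.786993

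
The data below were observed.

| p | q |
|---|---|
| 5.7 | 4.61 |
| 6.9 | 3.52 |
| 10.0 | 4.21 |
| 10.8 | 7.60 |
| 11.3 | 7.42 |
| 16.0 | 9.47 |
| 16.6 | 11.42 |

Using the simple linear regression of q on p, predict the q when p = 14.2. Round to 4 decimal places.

8.9549

n = 7, Σx = 77.3, Σy = 48.25, Σxy = 599.683, Σx² = 955.99
Sxx = Σx² − (Σx)²/n = 955.99 − 853.612857 = 102.377143
Sxy = Σxy − (Σx)(Σy)/n = 599.683 − 532.817857 = 66.865143
b = Sxy/Sxx = 66.865143/102.377143 = 0.653126
a = ȳ − b·x̄ = 6.892857 − 0.653126·11.042857 = -0.319517
ŷ(14.2) = a + b·14.2 = -0.319517 + 0.653126·14.2 = 8.954868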